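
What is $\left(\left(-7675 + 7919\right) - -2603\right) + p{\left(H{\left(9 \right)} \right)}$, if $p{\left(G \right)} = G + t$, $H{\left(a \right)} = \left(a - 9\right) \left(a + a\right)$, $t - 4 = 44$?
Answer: $2895$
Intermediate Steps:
$t = 48$ ($t = 4 + 44 = 48$)
$H{\left(a \right)} = 2 a \left(-9 + a\right)$ ($H{\left(a \right)} = \left(-9 + a\right) 2 a = 2 a \left(-9 + a\right)$)
$p{\left(G \right)} = 48 + G$ ($p{\left(G \right)} = G + 48 = 48 + G$)
$\left(\left(-7675 + 7919\right) - -2603\right) + p{\left(H{\left(9 \right)} \right)} = \left(\left(-7675 + 7919\right) - -2603\right) + \left(48 + 2 \cdot 9 \left(-9 + 9\right)\right) = \left(244 + 2603\right) + \left(48 + 2 \cdot 9 \cdot 0\right) = 2847 + \left(48 + 0\right) = 2847 + 48 = 2895$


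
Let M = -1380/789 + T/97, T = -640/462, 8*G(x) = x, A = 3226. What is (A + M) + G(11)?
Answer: 152069294539/47144328 ≈ 3225.6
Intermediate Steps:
G(x) = x/8
T = -320/231 (T = -640*1/462 = -320/231 ≈ -1.3853)
M = -10391380/5893041 (M = -1380/789 - 320/231/97 = -1380*1/789 - 320/231*1/97 = -460/263 - 320/22407 = -10391380/5893041 ≈ -1.7633)
(A + M) + G(11) = (3226 - 10391380/5893041) + (1/8)*11 = 19000558886/5893041 + 11/8 = 152069294539/47144328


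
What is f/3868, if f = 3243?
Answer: 3243/3868 ≈ 0.83842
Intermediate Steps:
f/3868 = 3243/3868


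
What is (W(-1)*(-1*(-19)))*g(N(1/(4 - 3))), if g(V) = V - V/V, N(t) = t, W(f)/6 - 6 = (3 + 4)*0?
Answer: 0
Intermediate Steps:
W(f) = 36 (W(f) = 36 + 6*((3 + 4)*0) = 36 + 6*(7*0) = 36 + 6*0 = 36 + 0 = 36)
g(V) = -1 + V (g(V) = V - 1*1 = V - 1 = -1 + V)
(W(-1)*(-1*(-19)))*g(N(1/(4 - 3))) = (36*(-1*(-19)))*(-1 + 1/(4 - 3)) = (36*19)*(-1 + 1/1) = 684*(-1 + 1) = 684*0 = 0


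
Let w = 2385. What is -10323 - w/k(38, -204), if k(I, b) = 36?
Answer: -41557/4 ≈ -10389.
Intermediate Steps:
-10323 - w/k(38, -204) = -10323 - 2385/36 = -10323 - 1*265/4 = -10323 - 265/4 = -41557/4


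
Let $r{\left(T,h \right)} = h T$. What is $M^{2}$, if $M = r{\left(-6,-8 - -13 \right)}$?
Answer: $900$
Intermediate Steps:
$r{\left(T,h \right)} = T h$
$M = -30$ ($M = - 6 \left(-8 - -13\right) = - 6 \left(-8 + 13\right) = \left(-6\right) 5 = -30$)
$M^{2} = \left(-30\right)^{2} = 900$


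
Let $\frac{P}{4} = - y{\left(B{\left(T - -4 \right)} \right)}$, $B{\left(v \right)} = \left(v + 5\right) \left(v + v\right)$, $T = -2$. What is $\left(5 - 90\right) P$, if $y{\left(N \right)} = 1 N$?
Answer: $9520$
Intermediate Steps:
$B{\left(v \right)} = 2 v \left(5 + v\right)$ ($B{\left(v \right)} = \left(5 + v\right) 2 v = 2 v \left(5 + v\right)$)
$y{\left(N \right)} = N$
$P = -112$ ($P = 4 \left(- 2 \left(-2 - -4\right) \left(5 - -2\right)\right) = 4 \left(- 2 \left(-2 + 4\right) \left(5 + \left(-2 + 4\right)\right)\right) = 4 \left(- 2 \cdot 2 \left(5 + 2\right)\right) = 4 \left(- 2 \cdot 2 \cdot 7\right) = 4 \left(\left(-1\right) 28\right) = 4 \left(-28\right) = -112$)
$\left(5 - 90\right) P = \left(5 - 90\right) \left(-112\right) = \left(-85\right) \left(-112\right) = 9520$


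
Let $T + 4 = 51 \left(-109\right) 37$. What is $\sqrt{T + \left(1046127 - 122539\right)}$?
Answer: $\sqrt{717901} \approx 847.29$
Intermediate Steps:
$T = -205687$ ($T = -4 + 51 \left(-109\right) 37 = -4 - 205683 = -205687$)
$\sqrt{T + \left(1046127 - 122539\right)} = \sqrt{-205687 + \left(1046127 - 122539\right)} = \sqrt{-205687 + 923588} = \sqrt{717901}$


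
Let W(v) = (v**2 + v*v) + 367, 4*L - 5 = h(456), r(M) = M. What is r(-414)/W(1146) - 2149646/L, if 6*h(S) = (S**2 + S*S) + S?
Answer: -22588500298118/182295341607 ≈ -123.91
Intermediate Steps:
h(S) = S**2/3 + S/6 (h(S) = ((S**2 + S*S) + S)/6 = ((S**2 + S**2) + S)/6 = (2*S**2 + S)/6 = (S + 2*S**2)/6 = S**2/3 + S/6)
L = 69393/4 (L = 5/4 + ((1/6)*456*(1 + 2*456))/4 = 5/4 + ((1/6)*456*(1 + 912))/4 = 5/4 + ((1/6)*456*913)/4 = 5/4 + (1/4)*69388 = 5/4 + 17347 = 69393/4 ≈ 17348.)
W(v) = 367 + 2*v**2 (W(v) = (v**2 + v**2) + 367 = 2*v**2 + 367 = 367 + 2*v**2)
r(-414)/W(1146) - 2149646/L = -414/(367 + 2*1146**2) - 2149646/69393/4 = -414/(367 + 2*1313316) - 2149646*4/69393 = -414/(367 + 2626632) - 8598584/69393 = -414/2626999 - 8598584/69393 = -22588500298118/182295341607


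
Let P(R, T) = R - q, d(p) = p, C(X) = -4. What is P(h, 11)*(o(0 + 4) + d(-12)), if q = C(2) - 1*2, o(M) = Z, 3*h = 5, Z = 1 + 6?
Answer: -115/3 ≈ -38.333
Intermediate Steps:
Z = 7
h = 5/3 (h = (⅓)*5 = 5/3 ≈ 1.6667)
o(M) = 7
q = -6 (q = -4 - 1*2 = -4 - 2 = -6)
P(R, T) = 6 + R (P(R, T) = R - 1*(-6) = R + 6 = 6 + R)
P(h, 11)*(o(0 + 4) + d(-12)) = (6 + 5/3)*(7 - 12) = (23/3)*(-5) = -115/3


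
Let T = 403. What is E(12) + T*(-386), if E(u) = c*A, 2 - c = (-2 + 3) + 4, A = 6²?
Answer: -155666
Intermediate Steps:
A = 36
c = -3 (c = 2 - ((-2 + 3) + 4) = 2 - (1 + 4) = 2 - 1*5 = 2 - 5 = -3)
E(u) = -108 (E(u) = -3*36 = -108)
E(12) + T*(-386) = -108 + 403*(-386) = -108 - 155558 = -155666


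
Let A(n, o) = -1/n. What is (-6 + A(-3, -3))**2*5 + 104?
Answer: 2381/9 ≈ 264.56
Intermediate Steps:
(-6 + A(-3, -3))**2*5 + 104 = (-6 - 1/(-3))**2*5 + 104 = (-6 - 1*(-1/3))**2*5 + 104 = (-6 + 1/3)**2*5 + 104 = (-17/3)**2*5 + 104 = (289/9)*5 + 104 = 1445/9 + 104 = 2381/9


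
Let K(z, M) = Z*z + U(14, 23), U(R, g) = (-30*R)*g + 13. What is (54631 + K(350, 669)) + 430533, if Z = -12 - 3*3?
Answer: 468167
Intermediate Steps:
U(R, g) = 13 - 30*R*g (U(R, g) = -30*R*g + 13 = 13 - 30*R*g)
Z = -21 (Z = -12 - 9 = -21)
K(z, M) = -9647 - 21*z (K(z, M) = -21*z + (13 - 30*14*23) = -21*z + (13 - 9660) = -21*z - 9647 = -9647 - 21*z)
(54631 + K(350, 669)) + 430533 = (54631 + (-9647 - 21*350)) + 430533 = (54631 + (-9647 - 7350)) + 430533 = (54631 - 16997) + 430533 = 37634 + 430533 = 468167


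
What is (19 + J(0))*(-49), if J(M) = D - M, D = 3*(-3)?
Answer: -490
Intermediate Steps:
D = -9
J(M) = -9 - M
(19 + J(0))*(-49) = (19 + (-9 - 1*0))*(-49) = (19 + (-9 + 0))*(-49) = (19 - 9)*(-49) = 10*(-49) = -490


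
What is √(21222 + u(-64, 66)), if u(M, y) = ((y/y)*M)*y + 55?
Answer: √17053 ≈ 130.59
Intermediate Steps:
u(M, y) = 55 + M*y (u(M, y) = (1*M)*y + 55 = M*y + 55 = 55 + M*y)
√(21222 + u(-64, 66)) = √(21222 + (55 - 64*66)) = √(21222 + (55 - 4224)) = √(21222 - 4169) = √17053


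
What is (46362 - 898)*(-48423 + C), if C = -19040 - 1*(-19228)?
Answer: -2192956040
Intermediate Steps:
C = 188 (C = -19040 + 19228 = 188)
(46362 - 898)*(-48423 + C) = (46362 - 898)*(-48423 + 188) = 45464*(-48235) = -2192956040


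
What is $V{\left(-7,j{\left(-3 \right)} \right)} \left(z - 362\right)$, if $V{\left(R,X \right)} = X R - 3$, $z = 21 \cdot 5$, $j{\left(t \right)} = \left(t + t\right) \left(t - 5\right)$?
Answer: $87123$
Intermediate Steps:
$j{\left(t \right)} = 2 t \left(-5 + t\right)$
$z = 105$
$V{\left(R,X \right)} = -3 + R X$ ($V{\left(R,X \right)} = R X - 3 = -3 + R X$)
$V{\left(-7,j{\left(-3 \right)} \right)} \left(z - 362\right) = \left(-3 - 7 \cdot 2 \left(-3\right) \left(-5 - 3\right)\right) \left(105 - 362\right) = \left(-3 - 7 \cdot 2 \left(-3\right) \left(-8\right)\right) \left(-257\right) = \left(-3 - 336\right) \left(-257\right) = \left(-339\right) \left(-257\right) = 87123$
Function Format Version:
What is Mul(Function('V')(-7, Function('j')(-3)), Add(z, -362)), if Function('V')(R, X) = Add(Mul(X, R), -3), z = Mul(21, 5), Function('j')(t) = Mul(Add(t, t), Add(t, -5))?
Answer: 87123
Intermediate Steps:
Function('j')(t) = Mul(2, t, Add(-5, t)) (Function('j')(t) = Mul(Mul(2, t), Add(-5, t)) = Mul(2, t, Add(-5, t)))
z = 105
Function('V')(R, X) = Add(-3, Mul(R, X)) (Function('V')(R, X) = Add(Mul(R, X), -3) = Add(-3, Mul(R, X)))
Mul(Function('V')(-7, Function('j')(-3)), Add(z, -362)) = Mul(Add(-3, Mul(-7, Mul(2, -3, Add(-5, -3)))), Add(105, -362)) = Mul(Add(-3, Mul(-7, Mul(2, -3, -8))), -257) = Mul(Add(-3, Mul(-7, 48)), -257) = Mul(Add(-3, -336), -257) = Mul(-339, -257) = 87123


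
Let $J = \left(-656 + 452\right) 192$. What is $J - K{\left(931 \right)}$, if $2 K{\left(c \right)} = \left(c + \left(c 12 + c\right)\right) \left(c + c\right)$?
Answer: $-12173822$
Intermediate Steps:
$J = -39168$ ($J = \left(-204\right) 192 = -39168$)
$K{\left(c \right)} = 14 c^{2}$ ($K{\left(c \right)} = \frac{\left(c + \left(c 12 + c\right)\right) \left(c + c\right)}{2} = \frac{\left(c + \left(12 c + c\right)\right) 2 c}{2} = \frac{\left(c + 13 c\right) 2 c}{2} = \frac{14 c 2 c}{2} = \frac{28 c^{2}}{2} = 14 c^{2}$)
$J - K{\left(931 \right)} = -39168 - 14 \cdot 931^{2} = -39168 - 14 \cdot 866761 = -39168 - 12134654 = -12173822$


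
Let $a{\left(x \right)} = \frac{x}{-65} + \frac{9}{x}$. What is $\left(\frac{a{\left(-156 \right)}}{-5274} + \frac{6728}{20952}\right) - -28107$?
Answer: $\frac{11215687777421}{399030840} \approx 28107.0$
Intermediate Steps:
$a{\left(x \right)} = \frac{9}{x} - \frac{x}{65}$ ($a{\left(x \right)} = x \left(- \frac{1}{65}\right) + \frac{9}{x} = - \frac{x}{65} + \frac{9}{x} = \frac{9}{x} - \frac{x}{65}$)
$\left(\frac{a{\left(-156 \right)}}{-5274} + \frac{6728}{20952}\right) - -28107 = \left(\frac{\frac{9}{-156} - - \frac{12}{5}}{-5274} + \frac{6728}{20952}\right) - -28107 = \left(\left(9 \left(- \frac{1}{156}\right) + \frac{12}{5}\right) \left(- \frac{1}{5274}\right) + 6728 \cdot \frac{1}{20952}\right) + 28107 = \left(\left(- \frac{3}{52} + \frac{12}{5}\right) \left(- \frac{1}{5274}\right) + \frac{841}{2619}\right) + 28107 = \left(\frac{609}{260} \left(- \frac{1}{5274}\right) + \frac{841}{2619}\right) + 28107 = \left(- \frac{203}{457080} + \frac{841}{2619}\right) + 28107 = \frac{127957541}{399030840} + 28107 = \frac{11215687777421}{399030840}$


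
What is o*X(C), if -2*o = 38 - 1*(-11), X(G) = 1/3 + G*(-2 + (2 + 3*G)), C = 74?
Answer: -2414965/6 ≈ -4.0249e+5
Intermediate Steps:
X(G) = ⅓ + 3*G² (X(G) = ⅓ + G*(3*G) = ⅓ + 3*G²)
o = -49/2 (o = -(38 - 1*(-11))/2 = -(38 + 11)/2 = -½*49 = -49/2 ≈ -24.500)
o*X(C) = -49*(⅓ + 3*74²)/2 = -49*(⅓ + 3*5476)/2 = -49*(⅓ + 16428)/2 = -49/2*49285/3 = -2414965/6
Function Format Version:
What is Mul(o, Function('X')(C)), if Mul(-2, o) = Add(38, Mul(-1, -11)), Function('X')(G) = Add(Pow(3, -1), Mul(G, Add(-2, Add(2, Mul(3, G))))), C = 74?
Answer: Rational(-2414965, 6) ≈ -4.0249e+5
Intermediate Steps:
Function('X')(G) = Add(Rational(1, 3), Mul(3, Pow(G, 2))) (Function('X')(G) = Add(Rational(1, 3), Mul(G, Mul(3, G))) = Add(Rational(1, 3), Mul(3, Pow(G, 2))))
o = Rational(-49, 2) (o = Mul(Rational(-1, 2), Add(38, Mul(-1, -11))) = Mul(Rational(-1, 2), Add(38, 11)) = Mul(Rational(-1, 2), 49) = Rational(-49, 2) ≈ -24.500)
Mul(o, Function('X')(C)) = Mul(Rational(-49, 2), Add(Rational(1, 3), Mul(3, Pow(74, 2)))) = Mul(Rational(-49, 2), Add(Rational(1, 3), Mul(3, 5476))) = Mul(Rational(-49, 2), Add(Rational(1, 3), 16428)) = Mul(Rational(-49, 2), Rational(49285, 3)) = Rational(-2414965, 6)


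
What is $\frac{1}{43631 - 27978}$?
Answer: $\frac{1}{15653} \approx 6.3885 \cdot 10^{-5}$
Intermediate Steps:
$\frac{1}{43631 - 27978} = \frac{1}{15653}$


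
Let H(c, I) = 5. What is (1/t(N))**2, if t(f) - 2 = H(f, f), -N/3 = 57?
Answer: 1/49 ≈ 0.020408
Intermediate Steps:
N = -171 (N = -3*57 = -171)
t(f) = 7 (t(f) = 2 + 5 = 7)
(1/t(N))**2 = (1/7)**2 = 1/49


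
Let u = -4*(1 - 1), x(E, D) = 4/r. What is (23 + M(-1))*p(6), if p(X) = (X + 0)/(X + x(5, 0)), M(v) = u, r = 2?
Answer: 69/4 ≈ 17.250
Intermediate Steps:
x(E, D) = 2 (x(E, D) = 4/2 = 4*(½) = 2)
u = 0 (u = -4*0 = 0)
M(v) = 0
p(X) = X/(2 + X) (p(X) = (X + 0)/(X + 2) = X/(2 + X))
(23 + M(-1))*p(6) = (23 + 0)*(6/(2 + 6)) = 23*(6/8) = 23*(6*(⅛)) = 23*(¾) = 69/4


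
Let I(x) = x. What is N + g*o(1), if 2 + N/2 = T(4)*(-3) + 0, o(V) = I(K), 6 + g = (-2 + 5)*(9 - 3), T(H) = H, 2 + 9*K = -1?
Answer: -32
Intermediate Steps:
K = -⅓ (K = -2/9 + (⅑)*(-1) = -2/9 - ⅑ = -⅓ ≈ -0.33333)
g = 12 (g = -6 + (-2 + 5)*(9 - 3) = -6 + 3*6 = -6 + 18 = 12)
o(V) = -⅓
N = -28 (N = -4 + 2*(4*(-3) + 0) = -4 + 2*(-12 + 0) = -4 + 2*(-12) = -4 - 24 = -28)
N + g*o(1) = -28 + 12*(-⅓) = -28 - 4 = -32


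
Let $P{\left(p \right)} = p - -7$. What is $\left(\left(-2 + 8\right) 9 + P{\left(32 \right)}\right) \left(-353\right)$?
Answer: $-32829$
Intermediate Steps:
$P{\left(p \right)} = 7 + p$ ($P{\left(p \right)} = p + 7 = 7 + p$)
$\left(\left(-2 + 8\right) 9 + P{\left(32 \right)}\right) \left(-353\right) = \left(\left(-2 + 8\right) 9 + \left(7 + 32\right)\right) \left(-353\right) = \left(6 \cdot 9 + 39\right) \left(-353\right) = \left(54 + 39\right) \left(-353\right) = 93 \left(-353\right) = -32829$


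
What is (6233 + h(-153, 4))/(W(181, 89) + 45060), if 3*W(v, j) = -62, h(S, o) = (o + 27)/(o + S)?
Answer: 1393029/10066291 ≈ 0.13839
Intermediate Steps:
h(S, o) = (27 + o)/(S + o)
W(v, j) = -62/3 (W(v, j) = (⅓)*(-62) = -62/3)
(6233 + h(-153, 4))/(W(181, 89) + 45060) = (6233 + (27 + 4)/(-153 + 4))/(-62/3 + 45060) = (6233 + 31/(-149))/(135118/3) = (6233 - 1/149*31)*(3/135118) = (6233 - 31/149)*(3/135118) = (928686/149)*(3/135118) = 1393029/10066291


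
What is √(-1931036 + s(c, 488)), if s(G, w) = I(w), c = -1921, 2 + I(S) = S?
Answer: 5*I*√77222 ≈ 1389.4*I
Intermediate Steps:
I(S) = -2 + S
s(G, w) = -2 + w
√(-1931036 + s(c, 488)) = √(-1931036 + (-2 + 488)) = √(-1931036 + 486) = √(-1930550) = 5*I*√77222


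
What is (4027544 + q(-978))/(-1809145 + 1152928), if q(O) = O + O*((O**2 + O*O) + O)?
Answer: 1865899654/656217 ≈ 2843.4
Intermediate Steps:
q(O) = O + O*(O + 2*O**2) (q(O) = O + O*((O**2 + O**2) + O) = O + O*(2*O**2 + O) = O + O*(O + 2*O**2))
(4027544 + q(-978))/(-1809145 + 1152928) = (4027544 - 978*(1 - 978 + 2*(-978)**2))/(-1809145 + 1152928) = (4027544 - 978*(1 - 978 + 2*956484))/(-656217) = (4027544 - 978*(1 - 978 + 1912968))*(-1/656217) = (4027544 - 978*1911991)*(-1/656217) = (4027544 - 1869927198)*(-1/656217) = -1865899654*(-1/656217) = 1865899654/656217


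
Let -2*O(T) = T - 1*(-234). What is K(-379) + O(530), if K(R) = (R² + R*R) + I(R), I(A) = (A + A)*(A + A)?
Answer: 861464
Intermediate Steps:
I(A) = 4*A² (I(A) = (2*A)*(2*A) = 4*A²)
O(T) = -117 - T/2 (O(T) = -(T - 1*(-234))/2 = -(T + 234)/2 = -(234 + T)/2 = -117 - T/2)
K(R) = 6*R² (K(R) = (R² + R*R) + 4*R² = (R² + R²) + 4*R² = 2*R² + 4*R² = 6*R²)
K(-379) + O(530) = 6*(-379)² + (-117 - ½*530) = 6*143641 + (-117 - 265) = 861846 - 382 = 861464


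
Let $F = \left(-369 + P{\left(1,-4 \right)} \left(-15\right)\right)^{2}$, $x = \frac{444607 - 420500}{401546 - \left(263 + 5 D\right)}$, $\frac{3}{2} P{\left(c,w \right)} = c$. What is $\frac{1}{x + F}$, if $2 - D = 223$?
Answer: $\frac{402388}{57799438815} \approx 6.9618 \cdot 10^{-6}$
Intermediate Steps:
$D = -221$ ($D = 2 - 223 = -221$)
$P{\left(c,w \right)} = \frac{2 c}{3}$
$x = \frac{24107}{402388}$ ($x = \frac{444607 - 420500}{401546 - -842} = \frac{24107}{401546 + \left(-263 + 1105\right)} = \frac{24107}{401546 + 842} = \frac{24107}{402388} \approx 0.05991$)
$F = 143641$ ($F = \left(-369 + \frac{2}{3} \cdot 1 \left(-15\right)\right)^{2} = \left(-369 + \frac{2}{3} \left(-15\right)\right)^{2} = \left(-369 - 10\right)^{2} = \left(-379\right)^{2} = 143641$)
$\frac{1}{x + F} = \frac{1}{\frac{24107}{402388} + 143641} = \frac{1}{\frac{57799438815}{402388}} = \frac{402388}{57799438815}$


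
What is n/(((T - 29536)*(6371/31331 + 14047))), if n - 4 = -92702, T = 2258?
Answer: 1452160519/6002700224992 ≈ 0.00024192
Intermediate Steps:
n = -92698 (n = 4 - 92702 = -92698)
n/(((T - 29536)*(6371/31331 + 14047))) = -92698*1/((2258 - 29536)*(6371/31331 + 14047)) = -92698*(-1/(27278*(6371*(1/31331) + 14047))) = -92698*(-1/(27278*(6371/31331 + 14047))) = -92698/((-27278*440112928/31331)) = -92698/(-12005400449984/31331) = -92698*(-31331/12005400449984) = 1452160519/6002700224992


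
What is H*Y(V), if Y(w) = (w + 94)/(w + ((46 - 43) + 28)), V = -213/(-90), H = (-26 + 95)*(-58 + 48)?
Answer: -284970/143 ≈ -1992.8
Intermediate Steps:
H = -690 (H = 69*(-10) = -690)
V = 71/30 (V = -213*(-1/90) = 71/30 ≈ 2.3667)
Y(w) = (94 + w)/(31 + w) (Y(w) = (94 + w)/(w + (3 + 28)) = (94 + w)/(w + 31) = (94 + w)/(31 + w))
H*Y(V) = -690*(94 + 71/30)/(31 + 71/30) = -690*2891/(1001/30*30) = -20700*2891/(1001*30) = -690*413/143 = -284970/143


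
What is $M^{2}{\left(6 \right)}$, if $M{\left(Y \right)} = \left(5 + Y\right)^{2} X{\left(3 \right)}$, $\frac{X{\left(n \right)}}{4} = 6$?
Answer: $8433216$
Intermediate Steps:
$X{\left(n \right)} = 24$ ($X{\left(n \right)} = 4 \cdot 6 = 24$)
$M{\left(Y \right)} = 24 \left(5 + Y\right)^{2}$ ($M{\left(Y \right)} = \left(5 + Y\right)^{2} \cdot 24 = 24 \left(5 + Y\right)^{2}$)
$M^{2}{\left(6 \right)} = \left(24 \left(5 + 6\right)^{2}\right)^{2} = \left(24 \cdot 11^{2}\right)^{2} = \left(24 \cdot 121\right)^{2} = 2904^{2} = 8433216$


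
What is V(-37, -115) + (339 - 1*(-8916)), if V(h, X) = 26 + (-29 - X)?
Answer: 9367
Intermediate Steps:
V(h, X) = -3 - X
V(-37, -115) + (339 - 1*(-8916)) = (-3 - 1*(-115)) + (339 - 1*(-8916)) = (-3 + 115) + (339 + 8916) = 112 + 9255 = 9367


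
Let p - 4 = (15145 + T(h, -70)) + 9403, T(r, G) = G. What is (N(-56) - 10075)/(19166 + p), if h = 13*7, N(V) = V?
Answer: -921/3968 ≈ -0.23211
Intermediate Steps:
h = 91
p = 24482 (p = 4 + ((15145 - 70) + 9403) = 4 + (15075 + 9403) = 4 + 24478 = 24482)
(N(-56) - 10075)/(19166 + p) = (-56 - 10075)/(19166 + 24482) = -10131/43648 = -10131*1/43648 = -921/3968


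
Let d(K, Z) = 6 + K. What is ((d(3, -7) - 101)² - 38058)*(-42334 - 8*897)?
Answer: 1465198940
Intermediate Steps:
((d(3, -7) - 101)² - 38058)*(-42334 - 8*897) = (((6 + 3) - 101)² - 38058)*(-42334 - 8*897) = ((9 - 101)² - 38058)*(-42334 - 7176) = ((-92)² - 38058)*(-49510) = (8464 - 38058)*(-49510) = -29594*(-49510) = 1465198940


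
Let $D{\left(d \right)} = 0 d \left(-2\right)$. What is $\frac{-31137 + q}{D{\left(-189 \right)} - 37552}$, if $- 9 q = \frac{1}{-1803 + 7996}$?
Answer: $\frac{867741485}{1046517912} \approx 0.82917$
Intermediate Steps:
$D{\left(d \right)} = 0$ ($D{\left(d \right)} = 0 \left(-2\right) = 0$)
$q = - \frac{1}{55737}$ ($q = - \frac{1}{9 \left(-1803 + 7996\right)} = - \frac{1}{9 \cdot 6193} = \left(- \frac{1}{9}\right) \frac{1}{6193} = - \frac{1}{55737} \approx -1.7941 \cdot 10^{-5}$)
$\frac{-31137 + q}{D{\left(-189 \right)} - 37552} = \frac{-31137 - \frac{1}{55737}}{0 - 37552} = - \frac{1735482970}{55737 \left(-37552\right)} = \left(- \frac{1735482970}{55737}\right) \left(- \frac{1}{37552}\right) = \frac{867741485}{1046517912}$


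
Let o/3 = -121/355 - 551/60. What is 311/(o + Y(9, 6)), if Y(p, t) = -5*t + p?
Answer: -441620/70393 ≈ -6.2736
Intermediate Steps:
o = -40573/1420 (o = 3*(-121/355 - 551/60) = 3*(-40573/4260) = -40573/1420 ≈ -28.573)
Y(p, t) = p - 5*t
311/(o + Y(9, 6)) = 311/(-40573/1420 + (9 - 5*6)) = 311/(-40573/1420 + (9 - 30)) = 311/(-40573/1420 - 21) = 311/(-70393/1420) = -1420/70393*311 = -441620/70393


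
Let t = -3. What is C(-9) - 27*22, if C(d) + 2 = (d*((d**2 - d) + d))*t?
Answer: 1591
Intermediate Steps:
C(d) = -2 - 3*d**3 (C(d) = -2 + (d*((d**2 - d) + d))*(-3) = -2 + (d*d**2)*(-3) = -2 + d**3*(-3) = -2 - 3*d**3)
C(-9) - 27*22 = (-2 - 3*(-9)**3) - 27*22 = (-2 - 3*(-729)) - 594 = (-2 + 2187) - 594 = 2185 - 594 = 1591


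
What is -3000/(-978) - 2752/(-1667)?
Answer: 1282076/271721 ≈ 4.7184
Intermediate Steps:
-3000/(-978) - 2752/(-1667) = -3000*(-1/978) - 2752*(-1/1667) = 500/163 + 2752/1667 = 1282076/271721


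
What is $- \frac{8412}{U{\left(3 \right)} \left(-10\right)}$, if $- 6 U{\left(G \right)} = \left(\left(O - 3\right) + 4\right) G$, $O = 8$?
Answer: $- \frac{2804}{15} \approx -186.93$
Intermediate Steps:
$U{\left(G \right)} = - \frac{3 G}{2}$ ($U{\left(G \right)} = - \frac{\left(\left(8 - 3\right) + 4\right) G}{6} = - \frac{\left(5 + 4\right) G}{6} = - \frac{9 G}{6} = - \frac{3 G}{2}$)
$- \frac{8412}{U{\left(3 \right)} \left(-10\right)} = - \frac{8412}{\left(- \frac{3}{2}\right) 3 \left(-10\right)} = - \frac{8412}{\left(- \frac{9}{2}\right) \left(-10\right)} = - \frac{8412}{45} = \left(-8412\right) \frac{1}{45} = - \frac{2804}{15}$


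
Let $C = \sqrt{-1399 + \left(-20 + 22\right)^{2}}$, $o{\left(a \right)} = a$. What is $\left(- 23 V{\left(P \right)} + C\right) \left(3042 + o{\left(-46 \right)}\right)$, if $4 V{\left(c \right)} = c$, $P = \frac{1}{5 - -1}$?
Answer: $- \frac{17227}{6} + 8988 i \sqrt{155} \approx -2871.2 + 1.119 \cdot 10^{5} i$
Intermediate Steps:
$P = \frac{1}{6}$ ($P = \frac{1}{5 + 1} = \frac{1}{6} \approx 0.16667$)
$V{\left(c \right)} = \frac{c}{4}$
$C = 3 i \sqrt{155}$ ($C = \sqrt{-1399 + 2^{2}} = \sqrt{-1399 + 4} = \sqrt{-1395} = 3 i \sqrt{155} \approx 37.35 i$)
$\left(- 23 V{\left(P \right)} + C\right) \left(3042 + o{\left(-46 \right)}\right) = \left(- 23 \cdot \frac{1}{4} \cdot \frac{1}{6} + 3 i \sqrt{155}\right) \left(3042 - 46\right) = \left(\left(-23\right) \frac{1}{24} + 3 i \sqrt{155}\right) 2996 = \left(- \frac{23}{24} + 3 i \sqrt{155}\right) 2996 = - \frac{17227}{6} + 8988 i \sqrt{155}$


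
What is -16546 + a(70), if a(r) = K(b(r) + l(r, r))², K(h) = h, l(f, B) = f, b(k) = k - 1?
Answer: 2775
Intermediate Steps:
b(k) = -1 + k
a(r) = (-1 + 2*r)² (a(r) = ((-1 + r) + r)² = (-1 + 2*r)²)
-16546 + a(70) = -16546 + (-1 + 2*70)² = -16546 + (-1 + 140)² = -16546 + 139² = -16546 + 19321 = 2775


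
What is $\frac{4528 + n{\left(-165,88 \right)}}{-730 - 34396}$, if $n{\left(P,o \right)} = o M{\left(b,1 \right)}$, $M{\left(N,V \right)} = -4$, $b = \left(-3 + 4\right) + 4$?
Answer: $- \frac{2088}{17563} \approx -0.11889$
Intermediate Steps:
$b = 5$ ($b = 1 + 4 = 5$)
$n{\left(P,o \right)} = - 4 o$ ($n{\left(P,o \right)} = o \left(-4\right) = - 4 o$)
$\frac{4528 + n{\left(-165,88 \right)}}{-730 - 34396} = \frac{4528 - 352}{-730 - 34396} = \frac{4528 - 352}{-35126} = 4176 \left(- \frac{1}{35126}\right) = - \frac{2088}{17563}$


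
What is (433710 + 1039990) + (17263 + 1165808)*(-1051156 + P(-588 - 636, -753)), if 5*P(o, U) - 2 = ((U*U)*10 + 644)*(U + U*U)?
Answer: 3798937869939051446/5 ≈ 7.5979e+17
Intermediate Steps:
P(o, U) = 2/5 + (644 + 10*U**2)*(U + U**2)/5 (P(o, U) = 2/5 + (((U*U)*10 + 644)*(U + U*U))/5 = 2/5 + ((U**2*10 + 644)*(U + U**2))/5 = 2/5 + ((10*U**2 + 644)*(U + U**2))/5 = 2/5 + ((644 + 10*U**2)*(U + U**2))/5 = 2/5 + (644 + 10*U**2)*(U + U**2)/5)
(433710 + 1039990) + (17263 + 1165808)*(-1051156 + P(-588 - 636, -753)) = (433710 + 1039990) + (17263 + 1165808)*(-1051156 + (2/5 + 2*(-753)**3 + 2*(-753)**4 + (644/5)*(-753) + (644/5)*(-753)**2)) = 1473700 + 1183071*(-1051156 + (2/5 + 2*(-426957777) + 2*321499206081 - 484932/5 + (644/5)*567009)) = 1473700 + 1183071*(-1051156 + (2/5 - 853915554 + 642998412162 - 484932/5 + 365153796/5)) = 1473700 + 1183071*(-1051156 + 3211087151906/5) = 1473700 + 1183071*(3211081896126/5) = 1473700 + 3798937869931682946/5 = 3798937869939051446/5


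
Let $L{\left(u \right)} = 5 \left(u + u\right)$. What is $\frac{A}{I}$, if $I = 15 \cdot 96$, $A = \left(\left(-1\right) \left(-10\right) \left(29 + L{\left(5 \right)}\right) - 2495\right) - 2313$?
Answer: $- \frac{2009}{720} \approx -2.7903$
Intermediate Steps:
$L{\left(u \right)} = 10 u$ ($L{\left(u \right)} = 5 \cdot 2 u = 10 u$)
$A = -4018$ ($A = \left(\left(-1\right) \left(-10\right) \left(29 + 10 \cdot 5\right) - 2495\right) - 2313 = \left(10 \left(29 + 50\right) - 2495\right) - 2313 = \left(10 \cdot 79 - 2495\right) - 2313 = \left(790 - 2495\right) - 2313 = -1705 - 2313 = -4018$)
$I = 1440$
$\frac{A}{I} = - \frac{4018}{1440} = \left(-4018\right) \frac{1}{1440} = - \frac{2009}{720}$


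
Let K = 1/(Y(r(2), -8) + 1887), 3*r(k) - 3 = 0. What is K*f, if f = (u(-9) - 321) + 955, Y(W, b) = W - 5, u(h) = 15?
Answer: 649/1883 ≈ 0.34466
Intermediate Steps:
r(k) = 1 (r(k) = 1 + (1/3)*0 = 1 + 0 = 1)
Y(W, b) = -5 + W
K = 1/1883 (K = 1/((-5 + 1) + 1887) = 1/(-4 + 1887) = 1/1883 ≈ 0.00053107)
f = 649 (f = (15 - 321) + 955 = -306 + 955 = 649)
K*f = (1/1883)*649 = 649/1883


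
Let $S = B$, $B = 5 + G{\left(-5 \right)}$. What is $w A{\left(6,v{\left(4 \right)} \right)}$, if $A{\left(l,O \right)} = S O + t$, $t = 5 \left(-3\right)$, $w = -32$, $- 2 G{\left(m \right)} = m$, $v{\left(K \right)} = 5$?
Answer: $-720$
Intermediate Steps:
$G{\left(m \right)} = - \frac{m}{2}$
$B = \frac{15}{2}$ ($B = 5 - - \frac{5}{2} = 5 + \frac{5}{2} = \frac{15}{2} \approx 7.5$)
$t = -15$
$S = \frac{15}{2} \approx 7.5$
$A{\left(l,O \right)} = -15 + \frac{15 O}{2}$ ($A{\left(l,O \right)} = \frac{15 O}{2} - 15 = -15 + \frac{15 O}{2}$)
$w A{\left(6,v{\left(4 \right)} \right)} = - 32 \left(-15 + \frac{15}{2} \cdot 5\right) = - 32 \left(-15 + \frac{75}{2}\right) = \left(-32\right) \frac{45}{2} = -720$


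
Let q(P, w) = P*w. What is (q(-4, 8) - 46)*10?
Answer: -780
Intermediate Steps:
(q(-4, 8) - 46)*10 = (-4*8 - 46)*10 = (-32 - 46)*10 = -78*10 = -780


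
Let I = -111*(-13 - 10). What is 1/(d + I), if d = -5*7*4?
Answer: 1/2413 ≈ 0.00041442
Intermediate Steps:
d = -140 (d = -35*4 = -140)
I = 2553 (I = -111*(-23) = 2553)
1/(d + I) = 1/(-140 + 2553) = 1/2413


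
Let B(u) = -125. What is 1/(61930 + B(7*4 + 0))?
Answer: 1/61805 ≈ 1.6180e-5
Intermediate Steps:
1/(61930 + B(7*4 + 0)) = 1/(61930 - 125) = 1/61805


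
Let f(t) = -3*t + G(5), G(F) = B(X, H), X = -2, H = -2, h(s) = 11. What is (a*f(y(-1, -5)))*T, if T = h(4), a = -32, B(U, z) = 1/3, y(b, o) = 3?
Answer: 9152/3 ≈ 3050.7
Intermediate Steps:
B(U, z) = ⅓
T = 11
G(F) = ⅓
f(t) = ⅓ - 3*t (f(t) = -3*t + ⅓ = ⅓ - 3*t)
(a*f(y(-1, -5)))*T = -32*(⅓ - 3*3)*11 = -32*(⅓ - 9)*11 = -32*(-26/3)*11 = (832/3)*11 = 9152/3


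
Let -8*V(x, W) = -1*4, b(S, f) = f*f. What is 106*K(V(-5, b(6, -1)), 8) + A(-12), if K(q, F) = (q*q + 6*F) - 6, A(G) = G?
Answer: 8933/2 ≈ 4466.5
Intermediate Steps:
b(S, f) = f²
V(x, W) = ½ (V(x, W) = -(-1)*4/8 = -⅛*(-4) = ½)
K(q, F) = -6 + q² + 6*F (K(q, F) = (q² + 6*F) - 6 = -6 + q² + 6*F)
106*K(V(-5, b(6, -1)), 8) + A(-12) = 106*(-6 + (½)² + 6*8) - 12 = 106*(-6 + ¼ + 48) - 12 = 106*(169/4) - 12 = 8957/2 - 12 = 8933/2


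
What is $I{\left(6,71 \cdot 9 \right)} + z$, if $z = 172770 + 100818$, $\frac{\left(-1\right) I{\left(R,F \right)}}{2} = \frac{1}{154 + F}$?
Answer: $\frac{216955282}{793} \approx 2.7359 \cdot 10^{5}$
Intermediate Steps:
$I{\left(R,F \right)} = - \frac{2}{154 + F}$
$z = 273588$
$I{\left(6,71 \cdot 9 \right)} + z = - \frac{2}{154 + 71 \cdot 9} + 273588 = - \frac{2}{154 + 639} + 273588 = - \frac{2}{793} + 273588 = \frac{216955282}{793}$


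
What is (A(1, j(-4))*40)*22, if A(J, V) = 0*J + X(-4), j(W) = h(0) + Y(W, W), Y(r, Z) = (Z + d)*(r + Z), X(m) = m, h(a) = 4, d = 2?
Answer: -3520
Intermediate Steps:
Y(r, Z) = (2 + Z)*(Z + r) (Y(r, Z) = (Z + 2)*(r + Z) = (2 + Z)*(Z + r))
j(W) = 4 + 2*W² + 4*W (j(W) = 4 + (W² + 2*W + 2*W + W*W) = 4 + (W² + 2*W + 2*W + W²) = 4 + (2*W² + 4*W) = 4 + 2*W² + 4*W)
A(J, V) = -4 (A(J, V) = 0*J - 4 = 0 - 4 = -4)
(A(1, j(-4))*40)*22 = -4*40*22 = -160*22 = -3520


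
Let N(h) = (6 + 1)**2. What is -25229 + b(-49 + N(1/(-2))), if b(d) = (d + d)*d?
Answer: -25229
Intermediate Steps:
N(h) = 49 (N(h) = 7**2 = 49)
b(d) = 2*d**2 (b(d) = (2*d)*d = 2*d**2)
-25229 + b(-49 + N(1/(-2))) = -25229 + 2*(-49 + 49)**2 = -25229 + 2*0**2 = -25229 + 2*0 = -25229 + 0 = -25229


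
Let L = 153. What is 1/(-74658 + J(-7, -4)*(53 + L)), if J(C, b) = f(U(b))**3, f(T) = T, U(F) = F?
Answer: -1/87842 ≈ -1.1384e-5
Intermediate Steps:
J(C, b) = b**3
1/(-74658 + J(-7, -4)*(53 + L)) = 1/(-74658 + (-4)**3*(53 + 153)) = 1/(-74658 - 64*206) = 1/(-74658 - 13184) = 1/(-87842) = -1/87842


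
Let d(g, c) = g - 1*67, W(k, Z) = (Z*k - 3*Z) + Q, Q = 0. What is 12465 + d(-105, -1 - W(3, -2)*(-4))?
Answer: 12293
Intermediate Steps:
W(k, Z) = -3*Z + Z*k (W(k, Z) = (Z*k - 3*Z) + 0 = (-3*Z + Z*k) + 0 = -3*Z + Z*k)
d(g, c) = -67 + g (d(g, c) = g - 67 = -67 + g)
12465 + d(-105, -1 - W(3, -2)*(-4)) = 12465 + (-67 - 105) = 12465 - 172 = 12293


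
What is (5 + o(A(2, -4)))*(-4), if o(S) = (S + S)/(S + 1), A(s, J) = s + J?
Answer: -36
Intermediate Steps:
A(s, J) = J + s
o(S) = 2*S/(1 + S) (o(S) = (2*S)/(1 + S) = 2*S/(1 + S))
(5 + o(A(2, -4)))*(-4) = (5 + 2*(-4 + 2)/(1 + (-4 + 2)))*(-4) = (5 + 2*(-2)/(1 - 2))*(-4) = (5 + 2*(-2)/(-1))*(-4) = (5 + 2*(-2)*(-1))*(-4) = (5 + 4)*(-4) = 9*(-4) = -36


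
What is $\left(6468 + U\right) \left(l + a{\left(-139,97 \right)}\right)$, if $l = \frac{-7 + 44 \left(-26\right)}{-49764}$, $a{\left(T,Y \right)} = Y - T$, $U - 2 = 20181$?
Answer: $\frac{10794073145}{1716} \approx 6.2903 \cdot 10^{6}$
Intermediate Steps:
$U = 20183$ ($U = 2 + 20181 = 20183$)
$l = \frac{1151}{49764}$ ($l = \left(-7 - 1144\right) \left(- \frac{1}{49764}\right) = \left(-1151\right) \left(- \frac{1}{49764}\right) = \frac{1151}{49764} \approx 0.023129$)
$\left(6468 + U\right) \left(l + a{\left(-139,97 \right)}\right) = \left(6468 + 20183\right) \left(\frac{1151}{49764} + \left(97 - -139\right)\right) = 26651 \left(\frac{1151}{49764} + \left(97 + 139\right)\right) = 26651 \left(\frac{1151}{49764} + 236\right) = 26651 \cdot \frac{11745455}{49764} = \frac{10794073145}{1716}$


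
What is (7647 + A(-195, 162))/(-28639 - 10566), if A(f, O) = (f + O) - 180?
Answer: -7434/39205 ≈ -0.18962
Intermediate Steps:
A(f, O) = -180 + O + f (A(f, O) = (O + f) - 180 = -180 + O + f)
(7647 + A(-195, 162))/(-28639 - 10566) = (7647 + (-180 + 162 - 195))/(-28639 - 10566) = (7647 - 213)/(-39205) = 7434*(-1/39205) = -7434/39205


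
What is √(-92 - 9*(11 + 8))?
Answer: I*√263 ≈ 16.217*I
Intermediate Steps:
√(-92 - 9*(11 + 8)) = √(-92 - 9*19) = √(-92 - 171) = √(-263) = I*√263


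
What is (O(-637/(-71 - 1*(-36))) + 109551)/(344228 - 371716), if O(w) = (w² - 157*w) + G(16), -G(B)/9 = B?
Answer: -2672021/687200 ≈ -3.8883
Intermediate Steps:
G(B) = -9*B
O(w) = -144 + w² - 157*w (O(w) = (w² - 157*w) - 9*16 = (w² - 157*w) - 144 = -144 + w² - 157*w)
(O(-637/(-71 - 1*(-36))) + 109551)/(344228 - 371716) = ((-144 + (-637/(-71 - 1*(-36)))² - (-100009)/(-71 - 1*(-36))) + 109551)/(344228 - 371716) = ((-144 + (-637/(-71 + 36))² - (-100009)/(-71 + 36)) + 109551)/(-27488) = ((-144 + (-637/(-35))² - (-100009)/(-35)) + 109551)*(-1/27488) = ((-144 + (-637*(-1/35))² - (-100009)*(-1)/35) + 109551)*(-1/27488) = ((-144 + (91/5)² - 157*91/5) + 109551)*(-1/27488) = ((-144 + 8281/25 - 14287/5) + 109551)*(-1/27488) = (-66754/25 + 109551)*(-1/27488) = (2672021/25)*(-1/27488) = -2672021/687200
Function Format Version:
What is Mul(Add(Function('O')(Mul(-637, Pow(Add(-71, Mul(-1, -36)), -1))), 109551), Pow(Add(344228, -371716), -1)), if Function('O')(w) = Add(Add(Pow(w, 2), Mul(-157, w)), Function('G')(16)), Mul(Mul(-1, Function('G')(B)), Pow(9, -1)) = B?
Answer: Rational(-2672021, 687200) ≈ -3.8883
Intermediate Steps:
Function('G')(B) = Mul(-9, B)
Function('O')(w) = Add(-144, Pow(w, 2), Mul(-157, w)) (Function('O')(w) = Add(Add(Pow(w, 2), Mul(-157, w)), Mul(-9, 16)) = Add(Add(Pow(w, 2), Mul(-157, w)), -144) = Add(-144, Pow(w, 2), Mul(-157, w)))
Mul(Add(Function('O')(Mul(-637, Pow(Add(-71, Mul(-1, -36)), -1))), 109551), Pow(Add(344228, -371716), -1)) = Mul(Add(Add(-144, Pow(Mul(-637, Pow(Add(-71, Mul(-1, -36)), -1)), 2), Mul(-157, Mul(-637, Pow(Add(-71, Mul(-1, -36)), -1)))), 109551), Pow(Add(344228, -371716), -1)) = Mul(Add(Add(-144, Pow(Mul(-637, Pow(Add(-71, 36), -1)), 2), Mul(-157, Mul(-637, Pow(Add(-71, 36), -1)))), 109551), Pow(-27488, -1)) = Mul(Add(Add(-144, Pow(Mul(-637, Pow(-35, -1)), 2), Mul(-157, Mul(-637, Pow(-35, -1)))), 109551), Rational(-1, 27488)) = Mul(Add(Add(-144, Pow(Mul(-637, Rational(-1, 35)), 2), Mul(-157, Mul(-637, Rational(-1, 35)))), 109551), Rational(-1, 27488)) = Mul(Add(Add(-144, Pow(Rational(91, 5), 2), Mul(-157, Rational(91, 5))), 109551), Rational(-1, 27488)) = Mul(Add(Add(-144, Rational(8281, 25), Rational(-14287, 5)), 109551), Rational(-1, 27488)) = Mul(Add(Rational(-66754, 25), 109551), Rational(-1, 27488)) = Mul(Rational(2672021, 25), Rational(-1, 27488)) = Rational(-2672021, 687200)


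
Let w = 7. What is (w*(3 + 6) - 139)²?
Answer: 5776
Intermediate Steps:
(w*(3 + 6) - 139)² = (7*(3 + 6) - 139)² = (7*9 - 139)² = (63 - 139)² = (-76)² = 5776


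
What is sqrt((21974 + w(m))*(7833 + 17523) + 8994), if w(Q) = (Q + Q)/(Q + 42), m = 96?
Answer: sqrt(294767801418)/23 ≈ 23605.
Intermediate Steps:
w(Q) = 2*Q/(42 + Q) (w(Q) = (2*Q)/(42 + Q) = 2*Q/(42 + Q))
sqrt((21974 + w(m))*(7833 + 17523) + 8994) = sqrt((21974 + 2*96/(42 + 96))*(7833 + 17523) + 8994) = sqrt((21974 + 2*96/138)*25356 + 8994) = sqrt((21974 + 2*96*(1/138))*25356 + 8994) = sqrt((21974 + 32/23)*25356 + 8994) = sqrt((505434/23)*25356 + 8994) = sqrt(12815784504/23 + 8994) = sqrt(12815991366/23) = sqrt(294767801418)/23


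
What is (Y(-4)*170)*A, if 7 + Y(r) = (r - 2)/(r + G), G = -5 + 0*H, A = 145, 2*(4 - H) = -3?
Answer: -468350/3 ≈ -1.5612e+5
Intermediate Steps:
H = 11/2 (H = 4 - 1/2*(-3) = 4 + 3/2 = 11/2 ≈ 5.5000)
G = -5 (G = -5 + 0*(11/2) = -5 + 0 = -5)
Y(r) = -7 + (-2 + r)/(-5 + r) (Y(r) = -7 + (r - 2)/(r - 5) = -7 + (-2 + r)/(-5 + r))
(Y(-4)*170)*A = ((3*(11 - 2*(-4))/(-5 - 4))*170)*145 = ((3*(11 + 8)/(-9))*170)*145 = ((3*(-1/9)*19)*170)*145 = -19/3*170*145 = -3230/3*145 = -468350/3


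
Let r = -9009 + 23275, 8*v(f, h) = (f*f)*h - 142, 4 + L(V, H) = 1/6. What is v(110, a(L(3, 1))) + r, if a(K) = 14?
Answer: 141693/4 ≈ 35423.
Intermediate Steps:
L(V, H) = -23/6 (L(V, H) = -4 + 1/6 = -4 + ⅙ = -23/6)
v(f, h) = -71/4 + h*f²/8 (v(f, h) = ((f*f)*h - 142)/8 = (f²*h - 142)/8 = (h*f² - 142)/8 = (-142 + h*f²)/8 = -71/4 + h*f²/8)
r = 14266
v(110, a(L(3, 1))) + r = (-71/4 + (⅛)*14*110²) + 14266 = (-71/4 + (⅛)*14*12100) + 14266 = (-71/4 + 21175) + 14266 = 84629/4 + 14266 = 141693/4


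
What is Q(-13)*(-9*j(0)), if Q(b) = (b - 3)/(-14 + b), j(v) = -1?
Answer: 16/3 ≈ 5.3333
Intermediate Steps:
Q(b) = (-3 + b)/(-14 + b)
Q(-13)*(-9*j(0)) = ((-3 - 13)/(-14 - 13))*(-9*(-1)) = (-16/(-27))*9 = -1/27*(-16)*9 = (16/27)*9 = 16/3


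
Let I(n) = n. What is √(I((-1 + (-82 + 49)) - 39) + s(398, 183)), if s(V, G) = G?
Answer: √110 ≈ 10.488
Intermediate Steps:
√(I((-1 + (-82 + 49)) - 39) + s(398, 183)) = √(((-1 + (-82 + 49)) - 39) + 183) = √(((-1 - 33) - 39) + 183) = √((-34 - 39) + 183) = √(-73 + 183) = √110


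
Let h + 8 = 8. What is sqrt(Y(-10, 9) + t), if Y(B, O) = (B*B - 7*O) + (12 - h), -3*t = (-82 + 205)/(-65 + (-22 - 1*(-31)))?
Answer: sqrt(38990)/28 ≈ 7.0521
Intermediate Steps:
t = 41/56 (t = -(-82 + 205)/(3*(-65 + (-22 - 1*(-31)))) = -41/(-65 + (-22 + 31)) = -41/(-65 + 9) = -41/(-56) = -41*(-1)/56 = -1/3*(-123/56) = 41/56 ≈ 0.73214)
h = 0 (h = -8 + 8 = 0)
Y(B, O) = 12 + B**2 - 7*O (Y(B, O) = (B*B - 7*O) + (12 - 1*0) = (B**2 - 7*O) + (12 + 0) = (B**2 - 7*O) + 12 = 12 + B**2 - 7*O)
sqrt(Y(-10, 9) + t) = sqrt((12 + (-10)**2 - 7*9) + 41/56) = sqrt((12 + 100 - 63) + 41/56) = sqrt(49 + 41/56) = sqrt(2785/56) = sqrt(38990)/28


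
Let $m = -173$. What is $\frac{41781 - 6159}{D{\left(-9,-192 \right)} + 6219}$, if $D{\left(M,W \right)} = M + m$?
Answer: $\frac{35622}{6037} \approx 5.9006$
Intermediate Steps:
$D{\left(M,W \right)} = -173 + M$ ($D{\left(M,W \right)} = M - 173 = -173 + M$)
$\frac{41781 - 6159}{D{\left(-9,-192 \right)} + 6219} = \frac{41781 - 6159}{\left(-173 - 9\right) + 6219} = \frac{35622}{-182 + 6219} = \frac{35622}{6037}$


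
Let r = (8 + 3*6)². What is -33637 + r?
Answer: -32961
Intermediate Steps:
r = 676 (r = (8 + 18)² = 26² = 676)
-33637 + r = -33637 + 676 = -32961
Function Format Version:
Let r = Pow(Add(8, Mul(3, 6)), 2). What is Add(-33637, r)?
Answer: -32961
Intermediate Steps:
r = 676 (r = Pow(Add(8, 18), 2) = Pow(26, 2) = 676)
Add(-33637, r) = Add(-33637, 676) = -32961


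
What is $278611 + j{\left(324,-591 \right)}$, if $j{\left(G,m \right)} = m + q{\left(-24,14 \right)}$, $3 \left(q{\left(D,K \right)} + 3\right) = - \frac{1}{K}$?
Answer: $\frac{11676713}{42} \approx 2.7802 \cdot 10^{5}$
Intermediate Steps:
$q{\left(D,K \right)} = -3 - \frac{1}{3 K}$ ($q{\left(D,K \right)} = -3 + \frac{\left(-1\right) \frac{1}{K}}{3} = -3 - \frac{1}{3 K}$)
$j{\left(G,m \right)} = - \frac{127}{42} + m$ ($j{\left(G,m \right)} = m - \left(3 + \frac{1}{3 \cdot 14}\right) = m - \frac{127}{42} = - \frac{127}{42} + m$)
$278611 + j{\left(324,-591 \right)} = 278611 - \frac{24949}{42} = \frac{11676713}{42}$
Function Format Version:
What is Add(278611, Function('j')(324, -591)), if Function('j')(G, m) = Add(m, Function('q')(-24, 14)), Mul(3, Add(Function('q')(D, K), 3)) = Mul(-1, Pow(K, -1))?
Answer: Rational(11676713, 42) ≈ 2.7802e+5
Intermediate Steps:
Function('q')(D, K) = Add(-3, Mul(Rational(-1, 3), Pow(K, -1))) (Function('q')(D, K) = Add(-3, Mul(Rational(1, 3), Mul(-1, Pow(K, -1)))) = Add(-3, Mul(Rational(-1, 3), Pow(K, -1))))
Function('j')(G, m) = Add(Rational(-127, 42), m) (Function('j')(G, m) = Add(m, Add(-3, Mul(Rational(-1, 3), Pow(14, -1)))) = Add(m, Add(-3, Mul(Rational(-1, 3), Rational(1, 14)))) = Add(m, Add(-3, Rational(-1, 42))) = Add(m, Rational(-127, 42)) = Add(Rational(-127, 42), m))
Add(278611, Function('j')(324, -591)) = Add(278611, Add(Rational(-127, 42), -591)) = Add(278611, Rational(-24949, 42)) = Rational(11676713, 42)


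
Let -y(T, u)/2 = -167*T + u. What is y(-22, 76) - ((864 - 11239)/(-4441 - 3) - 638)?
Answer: -30505103/4444 ≈ -6864.3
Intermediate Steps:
y(T, u) = -2*u + 334*T (y(T, u) = -2*(-167*T + u) = -2*(u - 167*T) = -2*u + 334*T)
y(-22, 76) - ((864 - 11239)/(-4441 - 3) - 638) = (-2*76 + 334*(-22)) - ((864 - 11239)/(-4441 - 3) - 638) = (-152 - 7348) - (-10375/(-4444) - 638) = -7500 - (-10375*(-1/4444) - 638) = -7500 - (10375/4444 - 638) = -7500 - 1*(-2824897/4444) = -7500 + 2824897/4444 = -30505103/4444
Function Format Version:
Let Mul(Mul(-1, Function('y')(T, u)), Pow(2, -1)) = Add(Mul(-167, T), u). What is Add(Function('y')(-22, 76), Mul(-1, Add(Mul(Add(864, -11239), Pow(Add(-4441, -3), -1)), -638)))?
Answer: Rational(-30505103, 4444) ≈ -6864.3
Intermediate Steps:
Function('y')(T, u) = Add(Mul(-2, u), Mul(334, T)) (Function('y')(T, u) = Mul(-2, Add(Mul(-167, T), u)) = Mul(-2, Add(u, Mul(-167, T))) = Add(Mul(-2, u), Mul(334, T)))
Add(Function('y')(-22, 76), Mul(-1, Add(Mul(Add(864, -11239), Pow(Add(-4441, -3), -1)), -638))) = Add(Add(Mul(-2, 76), Mul(334, -22)), Mul(-1, Add(Mul(Add(864, -11239), Pow(Add(-4441, -3), -1)), -638))) = Add(Add(-152, -7348), Mul(-1, Add(Mul(-10375, Pow(-4444, -1)), -638))) = Add(-7500, Mul(-1, Add(Mul(-10375, Rational(-1, 4444)), -638))) = Add(-7500, Mul(-1, Add(Rational(10375, 4444), -638))) = Add(-7500, Mul(-1, Rational(-2824897, 4444))) = Add(-7500, Rational(2824897, 4444)) = Rational(-30505103, 4444)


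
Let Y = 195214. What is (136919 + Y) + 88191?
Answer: 420324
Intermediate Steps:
(136919 + Y) + 88191 = (136919 + 195214) + 88191 = 332133 + 88191 = 420324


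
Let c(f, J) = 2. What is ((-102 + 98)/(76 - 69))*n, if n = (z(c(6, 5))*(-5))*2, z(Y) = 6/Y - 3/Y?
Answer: 60/7 ≈ 8.5714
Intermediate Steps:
z(Y) = 3/Y
n = -15 (n = ((3/2)*(-5))*2 = -15/2*2 = -15)
((-102 + 98)/(76 - 69))*n = ((-102 + 98)/(76 - 69))*(-15) = -4/7*(-15) = 60/7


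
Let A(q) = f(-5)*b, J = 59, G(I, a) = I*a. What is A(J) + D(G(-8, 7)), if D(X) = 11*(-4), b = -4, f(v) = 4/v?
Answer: -204/5 ≈ -40.800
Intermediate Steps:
A(q) = 16/5 (A(q) = (4/(-5))*(-4) = (4*(-⅕))*(-4) = -⅘*(-4) = 16/5)
D(X) = -44
A(J) + D(G(-8, 7)) = 16/5 - 44 = -204/5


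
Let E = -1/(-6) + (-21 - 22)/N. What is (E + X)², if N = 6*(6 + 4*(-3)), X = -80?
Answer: 8014561/1296 ≈ 6184.1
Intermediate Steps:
N = -36 (N = 6*(6 - 12) = 6*(-6) = -36)
E = 49/36 (E = -1/(-6) + (-21 - 22)/(-36) = -1*(-⅙) - 43*(-1/36) = ⅙ + 43/36 = 49/36 ≈ 1.3611)
(E + X)² = (49/36 - 80)² = (-2831/36)² = 8014561/1296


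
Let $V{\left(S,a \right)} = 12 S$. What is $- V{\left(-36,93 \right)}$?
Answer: $432$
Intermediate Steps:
$- V{\left(-36,93 \right)} = - 12 \left(-36\right) = \left(-1\right) \left(-432\right) = 432$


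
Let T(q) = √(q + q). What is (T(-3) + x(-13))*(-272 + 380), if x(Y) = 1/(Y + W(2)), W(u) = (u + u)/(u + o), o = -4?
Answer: -36/5 + 108*I*√6 ≈ -7.2 + 264.54*I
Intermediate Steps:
T(q) = √2*√q (T(q) = √(2*q) = √2*√q)
W(u) = 2*u/(-4 + u) (W(u) = (u + u)/(u - 4) = (2*u)/(-4 + u) = 2*u/(-4 + u))
x(Y) = 1/(-2 + Y) (x(Y) = 1/(Y + 2*2/(-4 + 2)) = 1/(Y + 2*2/(-2)) = 1/(Y + 2*2*(-½)) = 1/(Y - 2) = 1/(-2 + Y))
(T(-3) + x(-13))*(-272 + 380) = (√2*√(-3) + 1/(-2 - 13))*(-272 + 380) = (√2*(I*√3) + 1/(-15))*108 = (I*√6 - 1/15)*108 = (-1/15 + I*√6)*108 = -36/5 + 108*I*√6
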